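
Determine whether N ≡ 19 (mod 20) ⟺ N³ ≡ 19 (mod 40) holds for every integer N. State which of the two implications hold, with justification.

(⇒) This fails: take N = 39. Then 39 ≡ 19 (mod 20), but 39³ = 59319 ≡ 39 (mod 40), not 19.

(⇐) Conversely, the residues r modulo 40 with r³ ≡ 19 (mod 40) are exactly {19}, and each is ≡ 19 (mod 20).

Not equivalent: only (⇐) holds.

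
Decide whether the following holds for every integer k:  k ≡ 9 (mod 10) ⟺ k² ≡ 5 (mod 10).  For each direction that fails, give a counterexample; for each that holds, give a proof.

[⇒] This fails: take k = 9. Then 9 ≡ 9 (mod 10), but 9² = 81 ≡ 1 (mod 10), not 5.

[⇐] This fails: take k = 5. Then 5² = 25 ≡ 5 (mod 10), yet 5 ≡ 5 (mod 10), not 9.

Neither implication holds.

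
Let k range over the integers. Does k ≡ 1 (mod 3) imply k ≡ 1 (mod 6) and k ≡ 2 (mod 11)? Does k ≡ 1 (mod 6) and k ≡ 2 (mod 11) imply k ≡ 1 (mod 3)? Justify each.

(⇒) fails; (⇐) holds.

Forward direction. This fails: k = 1 gives 1 ≡ 1 (mod 3) but 1 ≡ 1 (mod 11), so the conjunction on the right does not hold.

Converse. If k ≡ 1 (mod 6) and k ≡ 2 (mod 11), then by the Chinese remainder theorem k ≡ 13 (mod 66). Since 13 ≡ 1 (mod 3) and 3 ∣ 66, we get k ≡ 1 (mod 3).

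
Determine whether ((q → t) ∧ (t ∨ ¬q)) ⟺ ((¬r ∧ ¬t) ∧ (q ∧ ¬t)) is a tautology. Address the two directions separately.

Neither direction holds.

(⇒) This fails. Under q = F, r = F, t = F, the left side is true but the right side is false.

(⇐) This fails. Under q = T, r = F, t = F, the left side is false but the right side is true.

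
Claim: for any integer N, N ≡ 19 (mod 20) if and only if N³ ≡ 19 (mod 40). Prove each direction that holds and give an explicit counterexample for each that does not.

(⇒) This fails: take N = 39. Then 39 ≡ 19 (mod 20), but 39³ = 59319 ≡ 39 (mod 40), not 19.

(⇐) Conversely, the residues r modulo 40 with r³ ≡ 19 (mod 40) are exactly {19}, and each is ≡ 19 (mod 20).

Only the reverse direction holds.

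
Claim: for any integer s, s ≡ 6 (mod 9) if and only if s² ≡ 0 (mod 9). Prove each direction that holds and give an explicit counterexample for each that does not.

Forward direction. Suppose s ≡ 6 (mod 9). Write s = 9j + 6. Then (9j + 6)² = 81j² + 108j + 36 = 9(9j² + 12j + 4) + 0, so s² ≡ 0 (mod 9).

Converse. This fails: take s = 0. Then 0² = 0 ≡ 0 (mod 9), yet 0 ≡ 0 (mod 9), not 6.

(⇒) holds; (⇐) fails.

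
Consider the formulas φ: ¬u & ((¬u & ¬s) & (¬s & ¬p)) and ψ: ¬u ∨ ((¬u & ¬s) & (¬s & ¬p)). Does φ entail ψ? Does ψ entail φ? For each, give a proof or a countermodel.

Only the forward implication holds.

(⟹) Assume the antecedent. If u is true, the antecedent cannot hold. If u is false, ¬u ∨ ((¬u & ¬s) & (¬s & ¬p)) reduces to true regardless of the other variables. Either way ¬u ∨ ((¬u & ¬s) & (¬s & ¬p)) holds.

(⟸) This fails. Under u = F, p = T, s = F, the left side is false but the right side is true.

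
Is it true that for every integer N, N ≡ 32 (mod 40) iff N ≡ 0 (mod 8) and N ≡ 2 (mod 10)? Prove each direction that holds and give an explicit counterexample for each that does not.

Forward direction. Suppose N ≡ 32 (mod 40); write N = 40j + 32. Since 8 ∣ 40, reducing mod 8 gives N ≡ 32 ≡ 0 (mod 8); since 10 ∣ 40, reducing mod 10 gives N ≡ 32 ≡ 2 (mod 10).

Converse. If N ≡ 0 (mod 8) and N ≡ 2 (mod 10), then by the Chinese remainder theorem N ≡ 32 (mod 40). This is exactly N ≡ 32 (mod 40).

Both implications hold.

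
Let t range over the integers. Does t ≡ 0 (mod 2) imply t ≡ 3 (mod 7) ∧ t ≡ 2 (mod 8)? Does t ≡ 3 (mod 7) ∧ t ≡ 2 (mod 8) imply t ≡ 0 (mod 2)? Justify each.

(←) If t ≡ 3 (mod 7) and t ≡ 2 (mod 8), then by the Chinese remainder theorem t ≡ 10 (mod 56). Since 10 ≡ 0 (mod 2) and 2 ∣ 56, we get t ≡ 0 (mod 2).

(→) This fails: t = 0 gives 0 ≡ 0 (mod 2) but 0 ≡ 0 (mod 7), so the conjunction on the right does not hold.

(⇒) fails; (⇐) holds.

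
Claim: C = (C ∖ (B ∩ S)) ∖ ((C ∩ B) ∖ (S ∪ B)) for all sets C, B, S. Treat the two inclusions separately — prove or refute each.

(⊆) This inclusion fails. Take C = {1}, B = {1}, S = {1}; then 1 ∈ C but 1 ∉ (C ∖ (B ∩ S)) ∖ ((C ∩ B) ∖ (S ∪ B)).

(⊇) Let x ∈ (C ∖ (B ∩ S)) ∖ ((C ∩ B) ∖ (S ∪ B)). Then either x ∈ C and x ∉ B, S; or x ∈ C ∩ B and x ∉ S; or x ∈ C ∩ S and x ∉ B. In each case x ∈ C, so (C ∖ (B ∩ S)) ∖ ((C ∩ B) ∖ (S ∪ B)) ⊆ C.

The sets are not equal: only the reverse inclusion holds.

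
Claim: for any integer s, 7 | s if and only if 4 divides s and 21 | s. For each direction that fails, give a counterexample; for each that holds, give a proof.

Not equivalent: only (⇐) holds.

[⇒] This fails: take s = 7. Certainly 7 ∣ 7, but 4 ∤ 7.

[⇐] Suppose 4 ∣ s and 21 ∣ s. Any common multiple of 4 and 21 is a multiple of their lcm; here gcd(4, 21) = 1, so lcm(4, 21) = 4·21 = 84, so 84 ∣ s. Since 7 ∣ 84, it follows that 7 ∣ s.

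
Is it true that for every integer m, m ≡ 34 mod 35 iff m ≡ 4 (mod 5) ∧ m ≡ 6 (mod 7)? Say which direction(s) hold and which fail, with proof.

(⇒) Suppose m ≡ 34 (mod 35); write m = 35j + 34. Since 5 ∣ 35, reducing mod 5 gives m ≡ 34 ≡ 4 (mod 5); since 7 ∣ 35, reducing mod 7 gives m ≡ 34 ≡ 6 (mod 7).

(⇐) Conversely, if m ≡ 4 (mod 5) and m ≡ 6 (mod 7), then by the Chinese remainder theorem m ≡ 34 (mod 35). This is exactly m ≡ 34 (mod 35).

Both directions hold; the statement is true.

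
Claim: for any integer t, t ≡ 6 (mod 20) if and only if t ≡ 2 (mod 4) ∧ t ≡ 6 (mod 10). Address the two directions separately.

Equivalent; both directions hold.

(⇐) If t ≡ 2 (mod 4) and t ≡ 6 (mod 10), then by the Chinese remainder theorem t ≡ 6 (mod 20). This is exactly t ≡ 6 (mod 20).

(⇒) Suppose t ≡ 6 (mod 20); write t = 20j + 6. Since 4 ∣ 20, reducing mod 4 gives t ≡ 6 ≡ 2 (mod 4); since 10 ∣ 20, reducing mod 10 gives t ≡ 6 (mod 10).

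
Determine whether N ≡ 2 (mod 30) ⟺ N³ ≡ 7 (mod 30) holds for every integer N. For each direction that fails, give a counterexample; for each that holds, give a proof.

[⇒] This fails: take N = 2. Then 2 ≡ 2 (mod 30), but 2³ = 8 ≡ 8 (mod 30), not 7.

[⇐] This fails: take N = 13. Then 13³ = 2197 ≡ 7 (mod 30), yet 13 ≡ 13 (mod 30), not 2.

Neither implication holds.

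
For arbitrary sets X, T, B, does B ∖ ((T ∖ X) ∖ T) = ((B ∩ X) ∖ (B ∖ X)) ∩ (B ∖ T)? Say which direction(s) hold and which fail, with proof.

(⟹) This inclusion fails. Take X = ∅, T = ∅, B = {1}; then 1 ∈ B ∖ ((T ∖ X) ∖ T) but 1 ∉ ((B ∩ X) ∖ (B ∖ X)) ∩ (B ∖ T).

(⟸) Let x ∈ ((B ∩ X) ∖ (B ∖ X)) ∩ (B ∖ T). Then x ∈ X ∩ B and x ∉ T, from which x ∈ B ∖ ((T ∖ X) ∖ T).

Only the reverse inclusion holds.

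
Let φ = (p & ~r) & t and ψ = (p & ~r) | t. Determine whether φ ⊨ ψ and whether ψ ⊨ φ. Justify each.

(→) Assume the antecedent. If r is true, the antecedent cannot hold. If r is false, the antecedent forces (r = F, p = T, t = T), and (p & ~r) | t holds there. Either way (p & ~r) | t holds.

(←) This fails. Under r = F, p = T, t = F, the left side is false but the right side is true.

(⇒) holds; (⇐) fails.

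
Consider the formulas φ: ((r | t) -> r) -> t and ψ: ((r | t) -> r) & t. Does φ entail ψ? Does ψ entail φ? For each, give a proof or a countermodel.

(⇒) fails; (⇐) holds.

(→) This fails. Under t = T, r = F, the left side is true but the right side is false.

(←) Assume the antecedent. If t is true, ((r | t) -> r) -> t reduces to true regardless of the other variables. If t is false, the antecedent cannot hold. Either way ((r | t) -> r) -> t holds.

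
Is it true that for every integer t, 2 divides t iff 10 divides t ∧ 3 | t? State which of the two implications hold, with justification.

(⟹) This fails: take t = 2. Certainly 2 ∣ 2, but 10 ∤ 2.

(⟸) Suppose 10 ∣ t and 3 ∣ t. Any common multiple of 10 and 3 is a multiple of their lcm; here gcd(10, 3) = 1, so lcm(10, 3) = 10·3 = 30, so 30 ∣ t. Since 2 ∣ 30, it follows that 2 ∣ t.

Only the reverse direction holds.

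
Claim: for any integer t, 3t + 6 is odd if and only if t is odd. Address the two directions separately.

(→) Suppose 3t + 6 is odd. Since 3 is odd, 3t and t have the same parity, so 3t + 6 ≡ t + 6 (mod 2). As 6 is even, 3t + 6 is odd exactly when t is odd. Thus t is odd.

(←) Conversely, suppose t is odd; write t = 2j + 1. Then 3t + 6 = 3·(2j + 1) + 6 = 2·3j + 9, which is odd.

Both directions hold; the statement is true.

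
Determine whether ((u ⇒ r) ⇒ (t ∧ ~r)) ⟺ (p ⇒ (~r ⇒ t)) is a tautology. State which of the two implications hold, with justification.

Forward direction. This fails. Under r = F, t = F, u = T, p = T, the left side is true but the right side is false.

Converse. This fails. Under r = F, t = F, u = F, p = F, the left side is false but the right side is true.

Both directions fail.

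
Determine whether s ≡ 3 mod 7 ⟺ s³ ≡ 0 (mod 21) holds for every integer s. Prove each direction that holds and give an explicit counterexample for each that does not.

Neither direction holds.

(⟹) This fails: take s = 3. Then 3 ≡ 3 (mod 7), but 3³ = 27 ≡ 6 (mod 21), not 0.

(⟸) This fails: take s = 0. Then 0³ = 0 ≡ 0 (mod 21), yet 0 ≡ 0 (mod 7), not 3.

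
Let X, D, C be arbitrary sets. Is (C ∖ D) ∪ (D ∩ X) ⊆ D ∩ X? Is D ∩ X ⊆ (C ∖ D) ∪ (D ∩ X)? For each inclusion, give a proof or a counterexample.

The sets are not equal: only the reverse inclusion holds.

Forward inclusion. This inclusion fails. Take X = ∅, D = ∅, C = {1}; then 1 ∈ (C ∖ D) ∪ (D ∩ X) but 1 ∉ D ∩ X.

Reverse inclusion. Let x ∈ D ∩ X. Then either x ∈ X ∩ D and x ∉ C; or x ∈ X ∩ D ∩ C. In each case x ∈ (C ∖ D) ∪ (D ∩ X), so D ∩ X ⊆ (C ∖ D) ∪ (D ∩ X).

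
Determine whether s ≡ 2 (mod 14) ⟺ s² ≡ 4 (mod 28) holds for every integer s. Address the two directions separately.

[⇒] Suppose s ≡ 2 (mod 14). Working modulo 28, s ∈ {2, 16}; for each such r, r² ≡ 4 (mod 28).

[⇐] This fails: take s = 12. Then 12² = 144 ≡ 4 (mod 28), yet 12 ≡ 12 (mod 14), not 2.

The forward direction holds; the converse fails.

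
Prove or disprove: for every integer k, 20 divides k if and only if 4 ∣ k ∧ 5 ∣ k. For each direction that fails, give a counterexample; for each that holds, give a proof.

Forward direction. If 20 ∣ k, write k = 20q. Since 20 = 5·4, k = 4·(5q), so 4 ∣ k; and since 20 = 4·5, k = 5·(4q), so 5 ∣ k.

Converse. Suppose 4 ∣ k and 5 ∣ k. Any common multiple of 4 and 5 is a multiple of their lcm; here gcd(4, 5) = 1, so lcm(4, 5) = 4·5 = 20, so 20 ∣ k.

Equivalent; both directions hold.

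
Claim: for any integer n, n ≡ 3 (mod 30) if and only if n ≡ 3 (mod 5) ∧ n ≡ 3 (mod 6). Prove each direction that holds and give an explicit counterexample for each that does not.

(→) Suppose n ≡ 3 (mod 30); write n = 30j + 3. Since 5 ∣ 30, reducing mod 5 gives n ≡ 3 (mod 5); since 6 ∣ 30, reducing mod 6 gives n ≡ 3 (mod 6).

(←) Conversely, if n ≡ 3 (mod 5) and n ≡ 3 (mod 6), then by the Chinese remainder theorem n ≡ 3 (mod 30). This is exactly n ≡ 3 (mod 30).

The biconditional holds.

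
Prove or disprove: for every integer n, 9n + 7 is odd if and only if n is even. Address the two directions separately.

(⇒) Suppose 9n + 7 is odd. Since 9 is odd, 9n and n have the same parity, so 9n + 7 ≡ n + 7 (mod 2). As 7 is odd, 9n + 7 is odd exactly when n is even. Thus n is even.

(⇐) Conversely, suppose n is even; write n = 2j. Then 9n + 7 = 9·(2j) + 7 = 2·9j + 7, which is odd.

The biconditional holds.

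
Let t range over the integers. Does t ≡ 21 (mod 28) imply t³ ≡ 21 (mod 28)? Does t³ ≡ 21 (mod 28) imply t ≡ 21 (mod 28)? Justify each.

Both directions hold; the statement is true.

(⟹) Suppose t ≡ 21 (mod 28). Write t = 28j + 21. Then (28j + 21)³ = 21952j³ + 49392j² + 37044j + 9261 = 28(784j³ + 1764j² + 1323j + 330) + 21, so t³ ≡ 21 (mod 28).

(⟸) Conversely, suppose t³ ≡ 21 (mod 28). The only residue r in {0, …, 27} with r³ ≡ 21 (mod 28) is r = 21, so t ≡ 21 (mod 28).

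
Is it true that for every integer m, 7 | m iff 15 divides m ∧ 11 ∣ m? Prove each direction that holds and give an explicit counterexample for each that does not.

(⟹) This fails: take m = 7. Certainly 7 ∣ 7, but 15 ∤ 7.

(⟸) This fails: take m = 165. Both 15 ∣ 165 and 11 ∣ 165, yet 165 is not a multiple of 7 (since 165 = 23·7 + 4), so 7 ∤ 165.

(⇒) fails and (⇐) fails.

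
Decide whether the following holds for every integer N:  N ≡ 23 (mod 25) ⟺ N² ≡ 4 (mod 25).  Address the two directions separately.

(⟹) Suppose N ≡ 23 (mod 25). Write N = 25j + 23. Then (25j + 23)² = 625j² + 1150j + 529 = 25(25j² + 46j + 21) + 4, so N² ≡ 4 (mod 25).

(⟸) This fails: take N = 2. Then 2² = 4 ≡ 4 (mod 25), yet 2 ≡ 2 (mod 25), not 23.

The forward direction holds; the converse fails.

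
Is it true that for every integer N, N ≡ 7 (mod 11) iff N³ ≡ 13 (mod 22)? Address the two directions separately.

The forward direction fails; the converse holds.

(⇐) The residues r modulo 22 with r³ ≡ 13 (mod 22) are exactly {7}, and each is ≡ 7 (mod 11).

(⇒) This fails: take N = 18. Then 18 ≡ 7 (mod 11), but 18³ = 5832 ≡ 2 (mod 22), not 13.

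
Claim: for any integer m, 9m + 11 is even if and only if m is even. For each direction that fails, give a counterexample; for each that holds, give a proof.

Both directions fail.

[⇒] This fails: m = 7 gives 9m + 11 = 74, which is even, but 7 is odd, not even.

[⇐] This also fails: m = 4 is even, but 9m + 11 = 47 is odd, not even.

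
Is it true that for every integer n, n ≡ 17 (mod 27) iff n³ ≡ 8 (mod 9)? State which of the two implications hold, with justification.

(⇒) holds; (⇐) fails.

(⇐) This fails: take n = 2. Then 2³ = 8 ≡ 8 (mod 9), yet 2 ≡ 2 (mod 27), not 17.

(⇒) Suppose n ≡ 17 (mod 27). Then n³ ≡ 17³ = 4913 (mod 27), and since 9 ∣ 27, also n³ ≡ 8 (mod 9).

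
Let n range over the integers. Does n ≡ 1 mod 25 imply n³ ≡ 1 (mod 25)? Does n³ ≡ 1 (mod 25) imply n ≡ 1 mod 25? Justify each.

The biconditional holds.

(⇐) Suppose n³ ≡ 1 (mod 25). The only residue r in {0, …, 24} with r³ ≡ 1 (mod 25) is r = 1, so n ≡ 1 (mod 25).

(⇒) Suppose n ≡ 1 mod 25. Write n = 25j + 1. Then (25j + 1)³ = 15625j³ + 1875j² + 75j + 1 = 25(625j³ + 75j² + 3j) + 1, so n³ ≡ 1 (mod 25).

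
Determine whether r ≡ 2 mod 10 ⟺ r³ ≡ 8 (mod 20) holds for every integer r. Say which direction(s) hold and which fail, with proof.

(←) The residues r modulo 20 with r³ ≡ 8 (mod 20) are exactly {2, 12}, and each is ≡ 2 (mod 10).

(→) Suppose r ≡ 2 (mod 10). Working modulo 20, r ∈ {2, 12}; for each such r, r³ ≡ 8 (mod 20).

The biconditional holds.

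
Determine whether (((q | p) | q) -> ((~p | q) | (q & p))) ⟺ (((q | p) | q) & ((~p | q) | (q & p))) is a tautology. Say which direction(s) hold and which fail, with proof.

[⇒] This fails. Under q = F, p = F, the left side is true but the right side is false.

[⇐] Assume the antecedent. If q is true, the consequent reduces to true regardless of the other variables. If q is false, the antecedent cannot hold. Either way the consequent holds.

Not equivalent: only (⇐) holds.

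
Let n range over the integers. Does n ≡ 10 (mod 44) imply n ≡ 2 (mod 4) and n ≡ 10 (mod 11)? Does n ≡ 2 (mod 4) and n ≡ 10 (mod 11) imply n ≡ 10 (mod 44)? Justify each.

Both directions hold; the statement is true.

[⇐] If n ≡ 2 (mod 4) and n ≡ 10 (mod 11), then by the Chinese remainder theorem n ≡ 10 (mod 44). This is exactly n ≡ 10 (mod 44).

[⇒] Suppose n ≡ 10 (mod 44); write n = 44j + 10. Since 4 ∣ 44, reducing mod 4 gives n ≡ 10 ≡ 2 (mod 4); since 11 ∣ 44, reducing mod 11 gives n ≡ 10 (mod 11).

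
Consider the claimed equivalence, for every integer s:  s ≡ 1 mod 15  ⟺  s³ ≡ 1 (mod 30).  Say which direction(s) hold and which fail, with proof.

Forward direction. This fails: take s = 16. Then 16 ≡ 1 (mod 15), but 16³ = 4096 ≡ 16 (mod 30), not 1.

Converse. The residues r modulo 30 with r³ ≡ 1 (mod 30) are exactly {1}, and each is ≡ 1 (mod 15).

Only the reverse direction holds.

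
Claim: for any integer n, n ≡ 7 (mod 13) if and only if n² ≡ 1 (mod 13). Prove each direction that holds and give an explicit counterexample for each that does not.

(⇒) This fails: take n = 7. Then 7 ≡ 7 (mod 13), but 7² = 49 ≡ 10 (mod 13), not 1.

(⇐) This fails: take n = 1. Then 1² = 1 ≡ 1 (mod 13), yet 1 ≡ 1 (mod 13), not 7.

Neither direction holds.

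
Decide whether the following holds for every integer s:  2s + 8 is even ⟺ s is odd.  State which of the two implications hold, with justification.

(→) This fails: take s = 2. Then 2s + 8 = 12, which is even, yet s = 2 is even, not odd.

(←) Suppose s is odd. Since 2 is even, 2s is even for every s, so 2s + 8 has the same parity as 8, which is even. Hence 2s + 8 is even.

Only the reverse direction holds.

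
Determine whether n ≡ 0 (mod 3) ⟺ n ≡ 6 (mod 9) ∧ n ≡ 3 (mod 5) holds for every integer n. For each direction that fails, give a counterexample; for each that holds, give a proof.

Only the reverse direction holds.

[⇐] If n ≡ 6 (mod 9) and n ≡ 3 (mod 5), then by the Chinese remainder theorem n ≡ 33 (mod 45). Since 33 ≡ 0 (mod 3) and 3 ∣ 45, we get n ≡ 0 (mod 3).

[⇒] This fails: n = 0 gives 0 ≡ 0 (mod 3) but 0 ≡ 0 (mod 9), so the conjunction on the right does not hold.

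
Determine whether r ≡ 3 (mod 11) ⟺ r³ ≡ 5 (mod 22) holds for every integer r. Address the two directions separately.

(⇒) fails; (⇐) holds.

Forward direction. This fails: take r = 14. Then 14 ≡ 3 (mod 11), but 14³ = 2744 ≡ 16 (mod 22), not 5.

Converse. The residues r modulo 22 with r³ ≡ 5 (mod 22) are exactly {3}, and each is ≡ 3 (mod 11).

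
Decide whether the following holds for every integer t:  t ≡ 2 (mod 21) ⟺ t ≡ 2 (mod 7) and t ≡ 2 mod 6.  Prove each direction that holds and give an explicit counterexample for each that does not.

(⇒) This fails: t = 23 gives 23 ≡ 2 (mod 21) but 23 ≡ 5 (mod 6), so the conjunction on the right does not hold.

(⇐) Conversely, if t ≡ 2 (mod 7) and t ≡ 2 (mod 6), then by the Chinese remainder theorem t ≡ 2 (mod 42). Since 2 ≡ 2 (mod 21) and 21 ∣ 42, we get t ≡ 2 (mod 21).

Not equivalent: only (⇐) holds.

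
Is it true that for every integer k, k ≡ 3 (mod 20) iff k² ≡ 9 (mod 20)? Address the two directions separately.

(⇒) Suppose k ≡ 3 (mod 20). Write k = 20j + 3. Then (20j + 3)² = 400j² + 120j + 9 = 20(20j² + 6j) + 9, so k² ≡ 9 (mod 20).

(⇐) This fails: take k = 7. Then 7² = 49 ≡ 9 (mod 20), yet 7 ≡ 7 (mod 20), not 3.

The forward direction holds; the converse fails.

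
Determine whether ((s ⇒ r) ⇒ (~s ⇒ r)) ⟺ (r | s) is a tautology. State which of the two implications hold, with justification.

Both directions hold.

[⇒] Assume the antecedent. If r is true, r | s reduces to true regardless of the other variables. If r is false, the antecedent forces (r = F, s = T), and r | s holds there. Either way r | s holds.

[⇐] Assume the antecedent. If r is true, (s ⇒ r) ⇒ (~s ⇒ r) reduces to true regardless of the other variables. If r is false, the antecedent forces (r = F, s = T), and (s ⇒ r) ⇒ (~s ⇒ r) holds there. Either way (s ⇒ r) ⇒ (~s ⇒ r) holds.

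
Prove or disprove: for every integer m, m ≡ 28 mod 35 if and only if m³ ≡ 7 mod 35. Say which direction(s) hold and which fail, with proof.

Both directions hold; the statement is true.

(⟹) Suppose m ≡ 28 mod 35. Write m = 35j + 28. Then (35j + 28)³ = 42875j³ + 102900j² + 82320j + 21952 = 35(1225j³ + 2940j² + 2352j + 627) + 7, so m³ ≡ 7 (mod 35).

(⟸) Conversely, suppose m³ ≡ 7 (mod 35). The only residue r in {0, …, 34} with r³ ≡ 7 (mod 35) is r = 28, so m ≡ 28 (mod 35).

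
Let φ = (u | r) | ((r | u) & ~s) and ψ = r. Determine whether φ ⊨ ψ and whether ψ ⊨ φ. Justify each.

(⟹) This fails. Under u = T, s = F, r = F, the left side is true but the right side is false.

(⟸) Assume the antecedent. If u is true, (u | r) | ((r | u) & ~s) reduces to true regardless of the other variables. If u is false, the antecedent forces (u = F, s = F, r = T) or (u = F, s = T, r = T), and (u | r) | ((r | u) & ~s) holds there. Either way (u | r) | ((r | u) & ~s) holds.

Only the reverse direction holds.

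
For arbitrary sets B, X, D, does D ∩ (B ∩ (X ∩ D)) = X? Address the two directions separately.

The sets are not equal: only the forward inclusion holds.

(⊇) This inclusion fails. Take B = ∅, X = {1}, D = ∅; then 1 ∈ X but 1 ∉ D ∩ (B ∩ (X ∩ D)).

(⊆) Let x ∈ D ∩ (B ∩ (X ∩ D)). Then x ∈ B ∩ X ∩ D, from which x ∈ X.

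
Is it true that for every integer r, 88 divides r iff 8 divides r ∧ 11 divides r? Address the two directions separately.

The biconditional holds.

(→) If 88 ∣ r, write r = 88q. Since 88 = 11·8, r = 8·(11q), so 8 ∣ r; and since 88 = 8·11, r = 11·(8q), so 11 ∣ r.

(←) Suppose 8 ∣ r and 11 ∣ r. Any common multiple of 8 and 11 is a multiple of their lcm; here gcd(8, 11) = 1, so lcm(8, 11) = 8·11 = 88, so 88 ∣ r.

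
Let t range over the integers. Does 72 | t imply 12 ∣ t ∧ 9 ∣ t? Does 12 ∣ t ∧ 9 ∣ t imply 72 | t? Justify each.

Forward direction. If 72 ∣ t, write t = 72q. Since 72 = 6·12, t = 12·(6q), so 12 ∣ t; and since 72 = 8·9, t = 9·(8q), so 9 ∣ t.

Converse. This fails: take t = 36. Both 12 ∣ 36 and 9 ∣ 36, yet 36 is not a multiple of 72 (since 36 = 0·72 + 36), so 72 ∤ 36.

Only the forward direction holds.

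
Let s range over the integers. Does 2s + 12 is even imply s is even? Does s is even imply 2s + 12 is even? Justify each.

(⟹) This fails: take s = 3. Then 2s + 12 = 18, which is even, yet s = 3 is odd, not even.

(⟸) Suppose s is even. Since 2 is even, 2s is even for every s, so 2s + 12 has the same parity as 12, which is even. Hence 2s + 12 is even.

Only the reverse direction holds.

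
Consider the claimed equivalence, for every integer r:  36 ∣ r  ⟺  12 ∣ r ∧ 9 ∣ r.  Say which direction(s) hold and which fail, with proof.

Equivalent; both directions hold.

(⇒) If 36 ∣ r, write r = 36q. Since 36 = 3·12, r = 12·(3q), so 12 ∣ r; and since 36 = 4·9, r = 9·(4q), so 9 ∣ r.

(⇐) Suppose 12 ∣ r and 9 ∣ r. Any common multiple of 12 and 9 is a multiple of their lcm; here lcm(12, 9) = 12·9/gcd(12, 9) = 108/3 = 36, so 36 ∣ r.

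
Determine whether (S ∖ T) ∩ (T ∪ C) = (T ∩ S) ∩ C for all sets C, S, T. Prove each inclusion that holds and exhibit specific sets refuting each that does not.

(⟹) This inclusion fails. Take C = {1}, S = {1}, T = ∅; then 1 ∈ (S ∖ T) ∩ (T ∪ C) but 1 ∉ (T ∩ S) ∩ C.

(⟸) This inclusion fails. Take C = {1}, S = {1}, T = {1}; then 1 ∈ (T ∩ S) ∩ C but 1 ∉ (S ∖ T) ∩ (T ∪ C).

Neither inclusion holds.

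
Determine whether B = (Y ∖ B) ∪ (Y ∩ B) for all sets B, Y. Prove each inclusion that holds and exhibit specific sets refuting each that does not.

Both inclusions fail.

Forward inclusion. This inclusion fails. Take B = {1}, Y = ∅; then 1 ∈ B but 1 ∉ (Y ∖ B) ∪ (Y ∩ B).

Reverse inclusion. This inclusion fails. Take B = ∅, Y = {1}; then 1 ∈ (Y ∖ B) ∪ (Y ∩ B) but 1 ∉ B.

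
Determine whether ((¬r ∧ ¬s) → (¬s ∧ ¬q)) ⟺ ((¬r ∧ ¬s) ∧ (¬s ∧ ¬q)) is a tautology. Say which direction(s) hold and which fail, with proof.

Only the reverse direction holds.

(⟹) This fails. Under s = T, q = F, r = F, the left side is true but the right side is false.

(⟸) Assume the antecedent. If s is true, the antecedent cannot hold. If s is false, the antecedent forces (s = F, q = F, r = F), and (¬r ∧ ¬s) → (¬s ∧ ¬q) holds there. Either way (¬r ∧ ¬s) → (¬s ∧ ¬q) holds.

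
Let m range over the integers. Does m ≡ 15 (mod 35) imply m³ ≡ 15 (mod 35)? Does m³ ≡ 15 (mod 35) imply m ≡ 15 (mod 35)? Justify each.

[⇒] Suppose m ≡ 15 (mod 35). Write m = 35j + 15. Then (35j + 15)³ = 42875j³ + 55125j² + 23625j + 3375 = 35(1225j³ + 1575j² + 675j + 96) + 15, so m³ ≡ 15 (mod 35).

[⇐] This fails: take m = 25. Then 25³ = 15625 ≡ 15 (mod 35), yet 25 ≡ 25 (mod 35), not 15.

The forward direction holds; the converse fails.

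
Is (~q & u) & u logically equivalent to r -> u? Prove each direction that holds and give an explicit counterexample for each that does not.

Not equivalent: only (⇒) holds.

(←) This fails. Under r = F, u = F, q = F, the left side is false but the right side is true.

(→) Assume the antecedent. If r is true, the antecedent forces (r = T, u = T, q = F), and r -> u holds there. If r is false, r -> u reduces to true regardless of the other variables. Either way r -> u holds.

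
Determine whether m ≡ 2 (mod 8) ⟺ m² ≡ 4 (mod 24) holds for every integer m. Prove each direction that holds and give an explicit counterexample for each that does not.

(⇒) fails and (⇐) fails.

[⇒] This fails: take m = 18. Then 18 ≡ 2 (mod 8), but 18² = 324 ≡ 12 (mod 24), not 4.

[⇐] This fails: take m = 14. Then 14² = 196 ≡ 4 (mod 24), yet 14 ≡ 6 (mod 8), not 2.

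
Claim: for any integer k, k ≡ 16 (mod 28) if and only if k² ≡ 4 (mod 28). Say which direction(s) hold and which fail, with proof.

(⇐) This fails: take k = 2. Then 2² = 4 ≡ 4 (mod 28), yet 2 ≡ 2 (mod 28), not 16.

(⇒) Suppose k ≡ 16 (mod 28). Write k = 28j + 16. Then (28j + 16)² = 784j² + 896j + 256 = 28(28j² + 32j + 9) + 4, so k² ≡ 4 (mod 28).

Not equivalent: only (⇒) holds.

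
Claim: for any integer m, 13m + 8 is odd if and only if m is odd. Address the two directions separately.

Both directions hold; the statement is true.

(⇐) Suppose m is odd; write m = 2j + 1. Then 13m + 8 = 13·(2j + 1) + 8 = 2·13j + 21, which is odd.

(⇒) Suppose 13m + 8 is odd. Since 13 is odd, 13m and m have the same parity, so 13m + 8 ≡ m + 8 (mod 2). As 8 is even, 13m + 8 is odd exactly when m is odd. Thus m is odd.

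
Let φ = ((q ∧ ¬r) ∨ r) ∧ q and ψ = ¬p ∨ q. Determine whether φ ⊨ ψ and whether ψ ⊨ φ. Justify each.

[⇒] Assume the antecedent. If r is true, the antecedent forces (r = T, q = T, p = F) or (r = T, q = T, p = T), and ¬p ∨ q holds there. If r is false, the antecedent forces (r = F, q = T, p = F) or (r = F, q = T, p = T), and ¬p ∨ q holds there. Either way ¬p ∨ q holds.

[⇐] This fails. Under r = F, q = F, p = F, the left side is false but the right side is true.

Not equivalent: only (⇒) holds.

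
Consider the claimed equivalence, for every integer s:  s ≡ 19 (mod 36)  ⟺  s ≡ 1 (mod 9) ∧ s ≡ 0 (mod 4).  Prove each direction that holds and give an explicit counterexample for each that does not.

(⟹) This fails: s = 19 gives 19 ≡ 19 (mod 36) but 19 ≡ 3 (mod 4), so the conjunction on the right does not hold.

(⟸) This fails: s = 28 satisfies both congruences on the right (28 ≡ 1 mod 9 and 28 ≡ 0 mod 4) yet 28 ≡ 28 (mod 36), not 19.

Both directions fail.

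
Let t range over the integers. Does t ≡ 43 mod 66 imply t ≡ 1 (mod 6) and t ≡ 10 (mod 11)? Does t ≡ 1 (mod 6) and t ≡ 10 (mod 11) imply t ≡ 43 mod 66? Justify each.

Forward direction. Suppose t ≡ 43 (mod 66); write t = 66j + 43. Since 6 ∣ 66, reducing mod 6 gives t ≡ 43 ≡ 1 (mod 6); since 11 ∣ 66, reducing mod 11 gives t ≡ 43 ≡ 10 (mod 11).

Converse. If t ≡ 1 (mod 6) and t ≡ 10 (mod 11), then by the Chinese remainder theorem t ≡ 43 (mod 66). This is exactly t ≡ 43 (mod 66).

Both implications hold.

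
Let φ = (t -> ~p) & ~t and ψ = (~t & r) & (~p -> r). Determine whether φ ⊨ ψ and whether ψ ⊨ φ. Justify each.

Forward direction. This fails. Under p = F, t = F, r = F, the left side is true but the right side is false.

Converse. Assume the antecedent. If p is true, the antecedent forces (p = T, t = F, r = T), and (t -> ~p) & ~t holds there. If p is false, the antecedent forces (p = F, t = F, r = T), and (t -> ~p) & ~t holds there. Either way (t -> ~p) & ~t holds.

Only the converse holds.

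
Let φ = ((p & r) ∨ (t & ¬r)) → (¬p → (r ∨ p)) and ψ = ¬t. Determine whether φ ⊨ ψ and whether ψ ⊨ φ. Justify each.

Not equivalent: only (⇐) holds.

[⇐] Assume the antecedent. If p is true, the consequent reduces to true regardless of the other variables. If p is false, the antecedent forces (p = F, r = F, t = F) or (p = F, r = T, t = F), and the consequent holds there. Either way the consequent holds.

[⇒] This fails. Under p = T, r = F, t = T, the left side is true but the right side is false.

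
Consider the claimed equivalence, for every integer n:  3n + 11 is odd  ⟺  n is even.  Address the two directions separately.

(→) Suppose 3n + 11 is odd. Since 3 is odd, 3n and n have the same parity, so 3n + 11 ≡ n + 11 (mod 2). As 11 is odd, 3n + 11 is odd exactly when n is even. Thus n is even.

(←) Conversely, suppose n is even; write n = 2j. Then 3n + 11 = 3·(2j) + 11 = 2·3j + 11, which is odd.

The biconditional holds.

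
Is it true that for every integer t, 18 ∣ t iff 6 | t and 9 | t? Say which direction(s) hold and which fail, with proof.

Forward direction. If 18 ∣ t, write t = 18q. Since 18 = 3·6, t = 6·(3q), so 6 ∣ t; and since 18 = 2·9, t = 9·(2q), so 9 ∣ t.

Converse. Suppose 6 ∣ t and 9 ∣ t. Any common multiple of 6 and 9 is a multiple of their lcm; here lcm(6, 9) = 6·9/gcd(6, 9) = 54/3 = 18, so 18 ∣ t.

Both implications hold.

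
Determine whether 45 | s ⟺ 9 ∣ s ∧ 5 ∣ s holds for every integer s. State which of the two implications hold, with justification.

[⇒] If 45 ∣ s, write s = 45q. Since 45 = 5·9, s = 9·(5q), so 9 ∣ s; and since 45 = 9·5, s = 5·(9q), so 5 ∣ s.

[⇐] Suppose 9 ∣ s and 5 ∣ s. Any common multiple of 9 and 5 is a multiple of their lcm; here gcd(9, 5) = 1, so lcm(9, 5) = 9·5 = 45, so 45 ∣ s.

Both directions hold; the statement is true.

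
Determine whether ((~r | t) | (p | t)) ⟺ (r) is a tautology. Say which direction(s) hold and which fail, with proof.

[⇒] This fails. Under t = F, r = F, p = F, the left side is true but the right side is false.

[⇐] This fails. Under t = F, r = T, p = F, the left side is false but the right side is true.

Neither implication holds.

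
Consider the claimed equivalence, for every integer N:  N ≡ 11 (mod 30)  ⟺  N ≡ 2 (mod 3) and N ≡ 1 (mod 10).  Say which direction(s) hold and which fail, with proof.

(⟹) Suppose N ≡ 11 (mod 30); write N = 30j + 11. Since 3 ∣ 30, reducing mod 3 gives N ≡ 11 ≡ 2 (mod 3); since 10 ∣ 30, reducing mod 10 gives N ≡ 11 ≡ 1 (mod 10).

(⟸) Conversely, if N ≡ 2 (mod 3) and N ≡ 1 (mod 10), then by the Chinese remainder theorem N ≡ 11 (mod 30). This is exactly N ≡ 11 (mod 30).

Both implications hold.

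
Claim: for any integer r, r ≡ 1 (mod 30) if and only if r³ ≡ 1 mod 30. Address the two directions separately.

Both directions hold.

(→) Suppose r ≡ 1 (mod 30). Write r = 30j + 1. Then (30j + 1)³ = 27000j³ + 2700j² + 90j + 1 = 30(900j³ + 90j² + 3j) + 1, so r³ ≡ 1 (mod 30).

(←) Conversely, suppose r³ ≡ 1 (mod 30). The only residue r in {0, …, 29} with r³ ≡ 1 (mod 30) is r = 1, so r ≡ 1 (mod 30).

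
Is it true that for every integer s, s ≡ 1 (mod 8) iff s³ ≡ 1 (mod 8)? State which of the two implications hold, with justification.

[⇒] Suppose s ≡ 1 (mod 8). Write s = 8j + 1. Then (8j + 1)³ = 512j³ + 192j² + 24j + 1 = 8(64j³ + 24j² + 3j) + 1, so s³ ≡ 1 (mod 8).

[⇐] For the converse, argue contrapositively. If s ≢ 1 (mod 8), then s is congruent to one of 0, 2, 3, 4, 5, 6, 7 modulo 8, and these give s³ ≡ 0, 0, 3, 0, 5, 0, 7 respectively — never 1.

Both directions hold.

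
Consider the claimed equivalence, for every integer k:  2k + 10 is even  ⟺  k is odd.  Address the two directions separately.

(⇒) This fails: take k = 4. Then 2k + 10 = 18, which is even, yet k = 4 is even, not odd.

(⇐) Suppose k is odd. Since 2 is even, 2k is even for every k, so 2k + 10 has the same parity as 10, which is even. Hence 2k + 10 is even.

Only the reverse direction holds.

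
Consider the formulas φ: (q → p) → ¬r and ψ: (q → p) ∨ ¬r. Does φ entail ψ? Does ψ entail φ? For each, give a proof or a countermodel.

[⇒] This fails. Under q = T, p = F, r = T, the left side is true but the right side is false.

[⇐] This fails. Under q = F, p = F, r = T, the left side is false but the right side is true.

(⇒) fails and (⇐) fails.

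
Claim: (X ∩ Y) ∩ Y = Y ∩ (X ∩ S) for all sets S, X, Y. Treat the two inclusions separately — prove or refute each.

(⊆) fails; (⊇) holds.

Reverse inclusion. Let x ∈ Y ∩ (X ∩ S). Then x ∈ S ∩ X ∩ Y, from which x ∈ (X ∩ Y) ∩ Y.

Forward inclusion. This inclusion fails. Take S = ∅, X = {1}, Y = {1}; then 1 ∈ (X ∩ Y) ∩ Y but 1 ∉ Y ∩ (X ∩ S).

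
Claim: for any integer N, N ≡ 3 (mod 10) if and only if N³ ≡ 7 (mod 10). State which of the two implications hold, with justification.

Both directions hold.

Forward direction. Suppose N ≡ 3 (mod 10). Write N = 10j + 3. Then (10j + 3)³ = 1000j³ + 900j² + 270j + 27 = 10(100j³ + 90j² + 27j + 2) + 7, so N³ ≡ 7 (mod 10).

Converse. For the converse, argue contrapositively. If N ≢ 3 (mod 10), then N is congruent to one of 0, 1, 2, 4, 5, 6, 7, 8, 9 modulo 10, and these give N³ ≡ 0, 1, 8, 4, 5, 6, 3, 2, 9 respectively — never 7.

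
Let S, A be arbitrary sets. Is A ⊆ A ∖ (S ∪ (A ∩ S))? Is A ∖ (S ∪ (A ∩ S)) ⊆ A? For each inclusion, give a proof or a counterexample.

The sets are not equal: only the reverse inclusion holds.

(⊆) This inclusion fails. Take S = {1}, A = {1}; then 1 ∈ A but 1 ∉ A ∖ (S ∪ (A ∩ S)).

(⊇) Let x ∈ A ∖ (S ∪ (A ∩ S)). Then x ∈ A and x ∉ S, from which x ∈ A.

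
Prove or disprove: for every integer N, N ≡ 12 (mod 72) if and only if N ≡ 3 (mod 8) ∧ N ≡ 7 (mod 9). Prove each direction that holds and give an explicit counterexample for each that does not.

[⇒] This fails: N = 12 gives 12 ≡ 12 (mod 72) but 12 ≡ 4 (mod 8), so the conjunction on the right does not hold.

[⇐] This fails: N = 43 satisfies both congruences on the right (43 ≡ 3 mod 8 and 43 ≡ 7 mod 9) yet 43 ≡ 43 (mod 72), not 12.

Both directions fail.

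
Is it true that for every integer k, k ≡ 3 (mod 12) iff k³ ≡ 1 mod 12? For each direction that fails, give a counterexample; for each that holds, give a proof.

(⇒) fails and (⇐) fails.

(⟹) This fails: take k = 3. Then 3 ≡ 3 (mod 12), but 3³ = 27 ≡ 3 (mod 12), not 1.

(⟸) This fails: take k = 1. Then 1³ = 1 ≡ 1 (mod 12), yet 1 ≡ 1 (mod 12), not 3.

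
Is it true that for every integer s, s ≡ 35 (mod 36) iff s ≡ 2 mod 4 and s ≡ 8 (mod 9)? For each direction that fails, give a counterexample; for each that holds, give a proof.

Neither direction holds.

(→) This fails: s = 35 gives 35 ≡ 35 (mod 36) but 35 ≡ 3 (mod 4), so the conjunction on the right does not hold.

(←) This fails: s = 26 satisfies both congruences on the right (26 ≡ 2 mod 4 and 26 ≡ 8 mod 9) yet 26 ≡ 26 (mod 36), not 35.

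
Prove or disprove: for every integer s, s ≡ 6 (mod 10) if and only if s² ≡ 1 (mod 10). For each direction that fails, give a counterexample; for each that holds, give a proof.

[⇒] This fails: take s = 6. Then 6 ≡ 6 (mod 10), but 6² = 36 ≡ 6 (mod 10), not 1.

[⇐] This fails: take s = 1. Then 1² = 1 ≡ 1 (mod 10), yet 1 ≡ 1 (mod 10), not 6.

Neither direction holds.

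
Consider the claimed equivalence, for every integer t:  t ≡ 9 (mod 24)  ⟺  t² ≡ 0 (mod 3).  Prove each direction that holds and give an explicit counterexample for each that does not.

(←) This fails: take t = 0. Then 0² = 0 ≡ 0 (mod 3), yet 0 ≡ 0 (mod 24), not 9.

(→) Suppose t ≡ 9 (mod 24). Then t² ≡ 9² = 81 (mod 24), and since 3 ∣ 24, also t² ≡ 0 (mod 3).

Not equivalent: only (⇒) holds.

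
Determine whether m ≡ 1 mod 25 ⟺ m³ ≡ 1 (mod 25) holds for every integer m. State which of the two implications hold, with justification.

(⟹) Suppose m ≡ 1 mod 25. Write m = 25j + 1. Then (25j + 1)³ = 15625j³ + 1875j² + 75j + 1 = 25(625j³ + 75j² + 3j) + 1, so m³ ≡ 1 (mod 25).

(⟸) Conversely, suppose m³ ≡ 1 (mod 25). The only residue r in {0, …, 24} with r³ ≡ 1 (mod 25) is r = 1, so m ≡ 1 (mod 25).

Both directions hold.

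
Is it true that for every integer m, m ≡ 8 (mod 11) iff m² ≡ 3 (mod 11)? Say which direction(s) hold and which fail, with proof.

Neither direction holds.

(⇒) This fails: take m = 8. Then 8 ≡ 8 (mod 11), but 8² = 64 ≡ 9 (mod 11), not 3.

(⇐) This fails: take m = 5. Then 5² = 25 ≡ 3 (mod 11), yet 5 ≡ 5 (mod 11), not 8.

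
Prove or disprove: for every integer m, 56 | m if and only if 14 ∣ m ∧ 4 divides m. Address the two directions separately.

(→) If 56 ∣ m, write m = 56q. Since 56 = 4·14, m = 14·(4q), so 14 ∣ m; and since 56 = 14·4, m = 4·(14q), so 4 ∣ m.

(←) This fails: take m = 28. Both 14 ∣ 28 and 4 ∣ 28, yet 28 is not a multiple of 56 (since 28 = 0·56 + 28), so 56 ∤ 28.

Not equivalent: only (⇒) holds.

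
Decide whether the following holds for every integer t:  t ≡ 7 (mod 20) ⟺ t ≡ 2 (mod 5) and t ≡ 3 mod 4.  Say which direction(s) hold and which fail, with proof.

The biconditional holds.

Forward direction. Suppose t ≡ 7 (mod 20); write t = 20j + 7. Since 5 ∣ 20, reducing mod 5 gives t ≡ 7 ≡ 2 (mod 5); since 4 ∣ 20, reducing mod 4 gives t ≡ 7 ≡ 3 (mod 4).

Converse. If t ≡ 2 (mod 5) and t ≡ 3 (mod 4), then by the Chinese remainder theorem t ≡ 7 (mod 20). This is exactly t ≡ 7 (mod 20).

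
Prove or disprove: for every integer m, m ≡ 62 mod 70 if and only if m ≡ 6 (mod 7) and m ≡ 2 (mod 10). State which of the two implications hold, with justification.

Both directions hold; the statement is true.

[⇒] Suppose m ≡ 62 (mod 70); write m = 70j + 62. Since 7 ∣ 70, reducing mod 7 gives m ≡ 62 ≡ 6 (mod 7); since 10 ∣ 70, reducing mod 10 gives m ≡ 62 ≡ 2 (mod 10).

[⇐] Conversely, if m ≡ 6 (mod 7) and m ≡ 2 (mod 10), then by the Chinese remainder theorem m ≡ 62 (mod 70). This is exactly m ≡ 62 (mod 70).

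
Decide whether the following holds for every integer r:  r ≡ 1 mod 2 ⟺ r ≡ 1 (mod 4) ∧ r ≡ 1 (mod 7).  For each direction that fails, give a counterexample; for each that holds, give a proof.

Only the converse holds.

(⇒) This fails: r = 3 gives 3 ≡ 1 (mod 2) but 3 ≡ 3 (mod 4), so the conjunction on the right does not hold.

(⇐) Conversely, if r ≡ 1 (mod 4) and r ≡ 1 (mod 7), then by the Chinese remainder theorem r ≡ 1 (mod 28). Since 1 ≡ 1 (mod 2) and 2 ∣ 28, we get r ≡ 1 (mod 2).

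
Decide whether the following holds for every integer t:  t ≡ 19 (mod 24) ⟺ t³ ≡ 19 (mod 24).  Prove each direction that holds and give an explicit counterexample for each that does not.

(⇒) Suppose t ≡ 19 (mod 24). Write t = 24j + 19. Then (24j + 19)³ = 13824j³ + 32832j² + 25992j + 6859 = 24(576j³ + 1368j² + 1083j + 285) + 19, so t³ ≡ 19 (mod 24).

(⇐) Conversely, suppose t³ ≡ 19 (mod 24). The only residue r in {0, …, 23} with r³ ≡ 19 (mod 24) is r = 19, so t ≡ 19 (mod 24).

Both directions hold; the statement is true.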